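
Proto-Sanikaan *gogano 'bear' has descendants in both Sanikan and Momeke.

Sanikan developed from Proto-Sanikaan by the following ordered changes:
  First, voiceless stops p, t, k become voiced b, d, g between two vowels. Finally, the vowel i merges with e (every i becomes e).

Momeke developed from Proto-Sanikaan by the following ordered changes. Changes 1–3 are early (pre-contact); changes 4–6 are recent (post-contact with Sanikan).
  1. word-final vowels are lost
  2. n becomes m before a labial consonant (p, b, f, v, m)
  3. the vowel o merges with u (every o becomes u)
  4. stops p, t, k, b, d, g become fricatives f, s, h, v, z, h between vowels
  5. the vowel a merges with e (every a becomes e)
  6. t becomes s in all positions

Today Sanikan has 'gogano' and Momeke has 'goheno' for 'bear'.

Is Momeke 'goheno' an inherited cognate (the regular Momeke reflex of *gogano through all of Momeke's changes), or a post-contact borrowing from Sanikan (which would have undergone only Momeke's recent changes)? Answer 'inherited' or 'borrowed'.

borrowed

If inherited, *gogano would pass through all of Momeke's changes:
Momeke: *gogano
  gogano → gogan   [apocope]
  gogan (rule 2 does not apply)
  gogan → gugan   [vowel merger]
  gugan → guhan   [intervocalic lenition]
  guhan → guhen   [vowel merger]
  guhen (rule 6 does not apply)
  giving Momeke guhen.
If borrowed from Sanikan 'gogano' after the early changes, it would undergo only the recent ones:
  rule 4 (intervocalic lenition): gogano → gohano
  rule 5 (vowel merger): gohano → goheno
  rule 6 (unconditioned shift): no change (goheno)
  ⇒ as a loan: goheno
Momeke 'goheno' matches the loan outcome 'goheno', not the inherited 'guhen' — it skipped the early Momeke changes, so it was borrowed from Sanikan.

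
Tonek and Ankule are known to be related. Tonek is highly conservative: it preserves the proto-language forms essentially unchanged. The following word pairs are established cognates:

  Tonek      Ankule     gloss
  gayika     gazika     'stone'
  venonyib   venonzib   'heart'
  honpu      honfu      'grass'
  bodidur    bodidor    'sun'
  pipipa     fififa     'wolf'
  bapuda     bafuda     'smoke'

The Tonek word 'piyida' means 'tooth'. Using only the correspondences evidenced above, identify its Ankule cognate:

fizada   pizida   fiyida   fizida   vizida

fizida

pipipa ~ fififa — Tonek p corresponds to Ankule f word-initially before a front vowel.
gayika ~ gazika — Tonek y corresponds to Ankule z between vowels (before a front vowel).
Applying these to Tonek 'piyida':
  piyida → fiyida   (p→f word-initially before a front vowel)
  fiyida → fizida   (y→z between vowels (before a front vowel))
So the Ankule cognate is 'fizida'.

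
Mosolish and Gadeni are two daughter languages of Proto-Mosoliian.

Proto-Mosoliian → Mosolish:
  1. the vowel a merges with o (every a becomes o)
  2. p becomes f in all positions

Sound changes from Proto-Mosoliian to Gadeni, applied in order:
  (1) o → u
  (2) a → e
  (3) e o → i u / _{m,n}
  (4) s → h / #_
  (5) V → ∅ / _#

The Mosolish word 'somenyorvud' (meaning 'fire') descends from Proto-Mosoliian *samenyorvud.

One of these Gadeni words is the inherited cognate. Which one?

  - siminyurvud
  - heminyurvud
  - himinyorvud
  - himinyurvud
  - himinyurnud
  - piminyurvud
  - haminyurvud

Gadeni: *samenyorvud > samenyurvud > semenyurvud > siminyurvud > himinyurvud  (by vowel merger, vowel merger, pre-nasal raising, debuccalisation)
Among the options, 'himinyurvud' alone shows every Gadeni change applied in order.

himinyurvud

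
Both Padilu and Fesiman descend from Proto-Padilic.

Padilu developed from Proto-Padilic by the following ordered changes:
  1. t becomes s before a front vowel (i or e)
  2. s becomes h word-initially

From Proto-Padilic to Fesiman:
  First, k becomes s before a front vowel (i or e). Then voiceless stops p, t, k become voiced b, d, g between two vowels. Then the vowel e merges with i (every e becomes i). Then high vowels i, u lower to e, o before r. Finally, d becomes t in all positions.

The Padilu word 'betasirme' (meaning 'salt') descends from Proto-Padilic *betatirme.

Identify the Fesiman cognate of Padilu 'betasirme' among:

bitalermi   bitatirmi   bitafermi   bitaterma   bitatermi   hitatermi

Fesiman: *betatirme
  betatirme (rule 1 does not apply)
  betatirme → bedadirme   [intervocalic voicing]
  bedadirme → bidadirmi   [vowel merger]
  bidadirmi → bidadermi   [pre-rhotic lowering]
  bidadermi → bitatermi   [unconditioned shift]
  giving Fesiman bitatermi.

bitatermi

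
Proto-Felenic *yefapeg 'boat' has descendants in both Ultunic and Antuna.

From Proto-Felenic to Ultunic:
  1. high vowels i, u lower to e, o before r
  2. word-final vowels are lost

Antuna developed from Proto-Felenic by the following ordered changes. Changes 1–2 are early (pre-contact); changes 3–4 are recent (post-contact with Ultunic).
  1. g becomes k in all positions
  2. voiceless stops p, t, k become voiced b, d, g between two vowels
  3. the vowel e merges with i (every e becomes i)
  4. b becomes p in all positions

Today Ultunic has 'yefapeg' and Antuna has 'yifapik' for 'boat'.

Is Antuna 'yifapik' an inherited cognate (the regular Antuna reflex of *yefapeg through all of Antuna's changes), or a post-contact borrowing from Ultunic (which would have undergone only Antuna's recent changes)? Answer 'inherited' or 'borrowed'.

If inherited, *yefapeg would pass through all of Antuna's changes:
Antuna: *yefapeg
  yefapeg → yefapek   [unconditioned shift]
  yefapek → yefabek   [intervocalic voicing]
  yefabek → yifabik   [vowel merger]
  yifabik → yifapik   [unconditioned shift]
  giving Antuna yifapik.
If borrowed from Ultunic 'yefapeg' after the early changes, it would undergo only the recent ones:
  rule 3 (vowel merger): yefapeg → yifapig
  rule 4 (unconditioned shift): no change (yifapig)
  ⇒ as a loan: yifapig
Antuna 'yifapik' matches the inherited outcome exactly, so it is an inherited cognate, not a loan.

inherited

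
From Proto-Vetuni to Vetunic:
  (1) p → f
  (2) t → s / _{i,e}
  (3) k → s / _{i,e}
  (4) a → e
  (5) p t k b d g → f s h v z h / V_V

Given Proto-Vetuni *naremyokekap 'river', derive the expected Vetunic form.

Vetunic: *naremyokekap
  naremyokekap → naremyokekaf   [unconditioned shift]
  naremyokekaf (rule 2 does not apply)
  naremyokekaf → naremyosekaf   [palatalisation]
  naremyosekaf → neremyosekef   [vowel merger]
  neremyosekef → neremyosehef   [intervocalic lenition]
  giving Vetunic neremyosehef.

neremyosehef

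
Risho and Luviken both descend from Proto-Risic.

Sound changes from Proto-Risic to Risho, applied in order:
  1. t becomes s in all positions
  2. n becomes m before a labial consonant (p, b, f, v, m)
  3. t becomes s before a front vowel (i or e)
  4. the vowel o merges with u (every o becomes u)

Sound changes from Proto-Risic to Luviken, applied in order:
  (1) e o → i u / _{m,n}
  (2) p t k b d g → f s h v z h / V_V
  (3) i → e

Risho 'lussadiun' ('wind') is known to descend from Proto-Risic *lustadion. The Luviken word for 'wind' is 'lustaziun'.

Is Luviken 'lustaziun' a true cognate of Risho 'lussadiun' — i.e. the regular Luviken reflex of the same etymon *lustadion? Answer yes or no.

Derive the expected Luviken reflex of *lustadion:
Luviken: *lustadion
  lustadion → lustadiun   [pre-nasal raising]
  lustadiun → lustaziun   [intervocalic lenition]
  lustaziun → lustazeun   [vowel merger]
  giving Luviken lustazeun.
The regular Luviken reflex would be 'lustazeun', but the attested form is 'lustaziun'. The correspondence is irregular, so they are not cognates (the Luviken form has a different source).

no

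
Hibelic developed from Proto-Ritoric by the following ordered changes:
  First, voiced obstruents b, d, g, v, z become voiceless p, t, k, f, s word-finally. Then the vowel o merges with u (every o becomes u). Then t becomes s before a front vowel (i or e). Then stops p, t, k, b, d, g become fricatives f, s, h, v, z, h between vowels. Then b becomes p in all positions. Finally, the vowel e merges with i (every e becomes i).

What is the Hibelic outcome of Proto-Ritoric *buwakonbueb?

Hibelic: *buwakonbueb > buwakonbuep > buwakunbuep > buwahunbuep > puwahunpuep > puwahunpuip  (by final devoicing, vowel merger, intervocalic lenition, unconditioned shift, vowel merger)

puwahunpuip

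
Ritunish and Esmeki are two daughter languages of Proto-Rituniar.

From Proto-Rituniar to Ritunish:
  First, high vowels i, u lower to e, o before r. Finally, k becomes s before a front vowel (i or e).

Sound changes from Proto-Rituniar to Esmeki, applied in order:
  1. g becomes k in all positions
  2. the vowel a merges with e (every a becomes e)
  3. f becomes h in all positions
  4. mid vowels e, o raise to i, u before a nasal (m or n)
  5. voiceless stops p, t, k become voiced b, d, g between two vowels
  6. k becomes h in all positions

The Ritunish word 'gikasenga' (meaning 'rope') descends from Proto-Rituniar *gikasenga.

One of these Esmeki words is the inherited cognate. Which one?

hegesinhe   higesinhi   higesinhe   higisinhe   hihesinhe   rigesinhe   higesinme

higesinhe

Esmeki: *gikasenga
  gikasenga → kikasenka   [unconditioned shift]
  kikasenka → kikesenke   [vowel merger]
  kikesenke (rule 3 does not apply)
  kikesenke → kikesinke   [pre-nasal raising]
  kikesinke → kigesinke   [intervocalic voicing]
  kigesinke → higesinhe   [unconditioned shift]
  giving Esmeki higesinhe.
Among the options, 'higesinhe' alone shows every Esmeki change applied in order.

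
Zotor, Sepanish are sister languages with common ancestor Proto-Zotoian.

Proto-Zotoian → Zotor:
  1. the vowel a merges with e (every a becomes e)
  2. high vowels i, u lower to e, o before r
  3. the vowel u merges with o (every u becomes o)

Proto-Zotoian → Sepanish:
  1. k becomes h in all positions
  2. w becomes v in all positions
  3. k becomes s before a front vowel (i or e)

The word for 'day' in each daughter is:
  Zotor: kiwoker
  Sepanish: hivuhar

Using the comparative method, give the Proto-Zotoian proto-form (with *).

*kiwukar

Position 5: Zotor has k, Sepanish has h. Zotor preserves k here (none of its changes turn any other segment into k), so the proto-segment is *k.
Position 1: Zotor has k, Sepanish has h. Zotor preserves k here (none of its changes turn any other segment into k), so the proto-segment is *k.
Position 6: Zotor has e, Sepanish has a. Sepanish preserves a here (none of its changes turn any other segment into a), so the proto-segment is *a.
Verify the candidate proto-form against each daughter:
Zotor: *kiwukar > kiwuker > kiwoker  (by vowel merger, vowel merger)
Sepanish: *kiwukar
  kiwukar → hiwuhar   [unconditioned shift]
  hiwuhar → hivuhar   [unconditioned shift]
  hivuhar (rule 3 does not apply)
  giving Sepanish hivuhar.
Only *kiwukar yields all of Zotor kiwoker, Sepanish hivuhar.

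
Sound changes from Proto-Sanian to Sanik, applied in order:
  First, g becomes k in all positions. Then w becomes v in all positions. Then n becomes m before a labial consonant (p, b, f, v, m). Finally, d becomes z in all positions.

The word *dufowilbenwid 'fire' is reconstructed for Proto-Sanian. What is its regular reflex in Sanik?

zufovilbemviz

Sanik: start from *dufowilbenwid.
  rule 1: no change — dufowilbenwid
  rule 2 (unconditioned shift): dufowilbenwid → dufovilbenvid
  rule 3 (nasal place assimilation): dufovilbenvid → dufovilbemvid
  rule 4 (unconditioned shift): dufovilbemvid → zufovilbemviz
  ⇒ Sanik zufovilbemviz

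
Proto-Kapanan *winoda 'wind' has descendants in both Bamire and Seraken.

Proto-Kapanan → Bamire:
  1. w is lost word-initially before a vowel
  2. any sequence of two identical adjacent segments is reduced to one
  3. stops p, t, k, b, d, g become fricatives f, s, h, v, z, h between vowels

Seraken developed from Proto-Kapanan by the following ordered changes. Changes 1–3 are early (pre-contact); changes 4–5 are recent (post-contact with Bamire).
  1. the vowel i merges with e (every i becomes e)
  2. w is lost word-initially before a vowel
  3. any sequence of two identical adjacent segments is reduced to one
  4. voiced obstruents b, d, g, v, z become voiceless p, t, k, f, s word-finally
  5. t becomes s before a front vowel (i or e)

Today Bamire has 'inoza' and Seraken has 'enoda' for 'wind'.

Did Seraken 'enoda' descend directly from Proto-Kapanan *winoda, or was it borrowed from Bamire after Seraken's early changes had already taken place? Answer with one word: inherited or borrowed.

If inherited, *winoda would pass through all of Seraken's changes:
Seraken: start from *winoda.
  rule 1 (vowel merger): winoda → wenoda
  rule 2 (glide loss): wenoda → enoda
  rule 3: no change — enoda
  rule 4: no change — enoda
  rule 5: no change — enoda
  ⇒ Seraken enoda
If borrowed from Bamire 'inoza' after the early changes, it would undergo only the recent ones:
  rule 4 (final devoicing): no change (inoza)
  rule 5 (palatalisation): no change (inoza)
  ⇒ as a loan: inoza
Seraken 'enoda' matches the inherited outcome exactly, so it is an inherited cognate, not a loan.

inherited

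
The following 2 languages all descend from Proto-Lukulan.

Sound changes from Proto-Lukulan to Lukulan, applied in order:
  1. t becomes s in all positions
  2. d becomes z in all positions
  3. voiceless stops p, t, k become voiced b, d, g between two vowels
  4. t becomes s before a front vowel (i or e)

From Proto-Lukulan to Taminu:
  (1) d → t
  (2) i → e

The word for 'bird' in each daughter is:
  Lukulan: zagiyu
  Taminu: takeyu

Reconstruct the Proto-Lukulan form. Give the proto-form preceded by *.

Position 4: Lukulan has i, Taminu has e. Lukulan preserves i here (none of its changes turn any other segment into i), so the proto-segment is *i.
Position 3: Lukulan has g, Taminu has k. Taminu preserves k here (none of its changes turn any other segment into k), so the proto-segment is *k.
Position 1: Lukulan has z, Taminu has t. Taking the neighbouring segments as reconstructed: Lukulan z could go back to *d or *z; Taminu t could go back to *t or *d — the one source consistent with every daughter is *d.
Verify the candidate proto-form against each daughter:
Lukulan: start from *dakiyu.
  rule 1: no change — dakiyu
  rule 2 (unconditioned shift): dakiyu → zakiyu
  rule 3 (intervocalic voicing): zakiyu → zagiyu
  rule 4: no change — zagiyu
  ⇒ Lukulan zagiyu
Taminu: start from *dakiyu.
  rule 1 (unconditioned shift): dakiyu → takiyu
  rule 2 (vowel merger): takiyu → takeyu
  ⇒ Taminu takeyu
Only *dakiyu yields all of Lukulan zagiyu, Taminu takeyu.

*dakiyu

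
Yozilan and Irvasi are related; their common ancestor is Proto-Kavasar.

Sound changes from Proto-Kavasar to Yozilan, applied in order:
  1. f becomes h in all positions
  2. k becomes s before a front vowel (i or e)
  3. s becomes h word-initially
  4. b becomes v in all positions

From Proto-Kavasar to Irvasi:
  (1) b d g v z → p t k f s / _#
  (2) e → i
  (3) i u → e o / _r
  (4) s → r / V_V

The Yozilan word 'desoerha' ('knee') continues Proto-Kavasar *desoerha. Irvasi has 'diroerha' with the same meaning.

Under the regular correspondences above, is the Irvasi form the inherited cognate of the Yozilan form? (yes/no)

Derive the expected Irvasi reflex of *desoerha:
Irvasi: start from *desoerha.
  rule 1: no change — desoerha
  rule 2 (vowel merger): desoerha → disoirha
  rule 3 (pre-rhotic lowering): disoirha → disoerha
  rule 4 (rhotacism): disoerha → diroerha
  ⇒ Irvasi diroerha
Irvasi 'diroerha' matches the regular reflex exactly, so the pair is cognate.

yes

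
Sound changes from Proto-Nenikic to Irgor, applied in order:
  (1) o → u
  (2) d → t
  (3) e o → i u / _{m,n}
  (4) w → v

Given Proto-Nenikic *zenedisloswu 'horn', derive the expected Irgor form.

Irgor: *zenedisloswu > zenedisluswu > zenetisluswu > zinetisluswu > zinetislusvu  (by vowel merger, unconditioned shift, pre-nasal raising, unconditioned shift)

zinetislusvu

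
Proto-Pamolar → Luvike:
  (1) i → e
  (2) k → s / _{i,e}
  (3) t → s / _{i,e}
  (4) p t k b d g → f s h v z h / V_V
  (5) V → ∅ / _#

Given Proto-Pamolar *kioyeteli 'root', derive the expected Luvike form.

Luvike: *kioyeteli > keoyetele > seoyetele > seoyesele > seoyesel  (by vowel merger, palatalisation, palatalisation, apocope)

seoyesel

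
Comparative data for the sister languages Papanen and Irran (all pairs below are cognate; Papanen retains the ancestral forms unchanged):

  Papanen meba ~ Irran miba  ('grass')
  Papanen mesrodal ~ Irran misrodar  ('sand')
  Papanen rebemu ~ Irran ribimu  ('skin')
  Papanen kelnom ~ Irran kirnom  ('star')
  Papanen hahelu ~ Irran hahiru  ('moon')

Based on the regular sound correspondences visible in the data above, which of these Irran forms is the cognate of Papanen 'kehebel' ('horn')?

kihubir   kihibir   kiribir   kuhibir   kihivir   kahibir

kihibir

mesrodal ~ misrodar, kelnom ~ kirnom — Papanen e corresponds to Irran i after a consonant, before a consonant other than r, m, n, p, b, f, v.
meba ~ miba, rebemu ~ ribimu — Papanen e corresponds to Irran i after a consonant, before a labial obstruent.
mesrodal ~ misrodar — Papanen l corresponds to Irran r word-finally.
Applying these to Papanen 'kehebel':
  kehebel → kihebel   (e→i after a consonant, before a consonant other than r, m, n, p, b, f, v)
  kihebel → kihibel   (e→i after a consonant, before a labial obstruent)
  kihibel → kihibil   (e→i after a consonant, before a consonant other than r, m, n, p, b, f, v)
  kihibil → kihibir   (l→r word-finally)
So the Irran cognate is 'kihibir'.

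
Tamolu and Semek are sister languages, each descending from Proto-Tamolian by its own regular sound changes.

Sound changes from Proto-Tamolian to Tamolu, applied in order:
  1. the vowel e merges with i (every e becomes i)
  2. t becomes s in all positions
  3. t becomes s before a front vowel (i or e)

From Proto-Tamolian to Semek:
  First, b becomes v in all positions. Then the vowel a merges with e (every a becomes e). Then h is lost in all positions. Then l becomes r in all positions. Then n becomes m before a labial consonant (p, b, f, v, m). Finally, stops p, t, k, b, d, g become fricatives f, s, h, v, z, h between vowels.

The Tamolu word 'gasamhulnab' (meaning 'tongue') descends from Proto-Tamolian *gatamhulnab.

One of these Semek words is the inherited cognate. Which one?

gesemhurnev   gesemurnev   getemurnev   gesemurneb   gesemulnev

gesemurnev

Semek: *gatamhulnab > gatamhulnav > getemhulnev > getemulnev > getemurnev > gesemurnev  (by unconditioned shift, vowel merger, h-loss, unconditioned shift, intervocalic lenition)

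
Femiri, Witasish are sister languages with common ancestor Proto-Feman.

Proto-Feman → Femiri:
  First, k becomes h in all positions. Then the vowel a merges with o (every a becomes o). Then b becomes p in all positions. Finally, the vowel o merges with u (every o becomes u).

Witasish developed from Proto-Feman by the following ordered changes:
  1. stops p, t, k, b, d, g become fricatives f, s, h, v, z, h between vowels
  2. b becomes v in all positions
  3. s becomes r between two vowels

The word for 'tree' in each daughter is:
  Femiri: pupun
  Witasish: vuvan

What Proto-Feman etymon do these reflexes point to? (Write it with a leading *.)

Position 4: Femiri has u, Witasish has a. Witasish preserves a here (none of its changes turn any other segment into a), so the proto-segment is *a.
Position 3: Femiri has p, Witasish has v. Taking the neighbouring segments as reconstructed: Femiri p could go back to *p or *b; Witasish v could go back to *b or *v — the one source consistent with every daughter is *b.
Position 1: Femiri has p, Witasish has v. Taking the neighbouring segments as reconstructed: Femiri p could go back to *p or *b; Witasish v could go back to *b or *v — the one source consistent with every daughter is *b.
This points to *buban. Verify forward in each daughter:
Femiri: *buban > bubon > pupon > pupun  (by vowel merger, unconditioned shift, vowel merger)
Witasish: *buban
  buban → buvan   [intervocalic lenition]
  buvan → vuvan   [unconditioned shift]
  vuvan (rule 3 does not apply)
  giving Witasish vuvan.
No other proto-form is consistent with every reflex, so the reconstruction is *buban.

*buban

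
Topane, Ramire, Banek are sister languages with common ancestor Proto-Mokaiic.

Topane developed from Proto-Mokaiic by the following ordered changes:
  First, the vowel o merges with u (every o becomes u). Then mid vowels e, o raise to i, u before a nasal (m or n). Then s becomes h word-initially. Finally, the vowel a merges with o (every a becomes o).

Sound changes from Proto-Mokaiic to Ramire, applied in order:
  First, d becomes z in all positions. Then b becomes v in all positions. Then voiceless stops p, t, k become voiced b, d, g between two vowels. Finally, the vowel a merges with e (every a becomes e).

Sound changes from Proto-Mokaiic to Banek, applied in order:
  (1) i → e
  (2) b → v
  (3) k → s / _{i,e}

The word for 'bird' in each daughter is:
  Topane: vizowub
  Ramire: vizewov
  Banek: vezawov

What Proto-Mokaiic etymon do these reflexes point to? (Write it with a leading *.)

Position 4: Topane has o, Ramire has e, Banek has a. Banek preserves a here (none of its changes turn any other segment into a), so the proto-segment is *a.
Position 6: Topane has u, Ramire has o, Banek has o. Ramire preserves o here (none of its changes turn any other segment into o), so the proto-segment is *o.
Position 2: Topane has i, Ramire has i, Banek has e. Ramire preserves i here (none of its changes turn any other segment into i), so the proto-segment is *i.
Verify the candidate proto-form against each daughter:
Topane: *vizawob
  vizawob → vizawub   [vowel merger]
  vizawub (rule 2 does not apply)
  vizawub (rule 3 does not apply)
  vizawub → vizowub   [vowel merger]
  giving Topane vizowub.
Ramire: *vizawob
  vizawob (rule 1 does not apply)
  vizawob → vizawov   [unconditioned shift]
  vizawov (rule 3 does not apply)
  vizawov → vizewov   [vowel merger]
  giving Ramire vizewov.
Banek: *vizawob
  vizawob → vezawob   [vowel merger]
  vezawob → vezawov   [unconditioned shift]
  vezawov (rule 3 does not apply)
  giving Banek vezawov.
Only *vizawob yields all of Topane vizowub, Ramire vizewov, Banek vezawov.

*vizawob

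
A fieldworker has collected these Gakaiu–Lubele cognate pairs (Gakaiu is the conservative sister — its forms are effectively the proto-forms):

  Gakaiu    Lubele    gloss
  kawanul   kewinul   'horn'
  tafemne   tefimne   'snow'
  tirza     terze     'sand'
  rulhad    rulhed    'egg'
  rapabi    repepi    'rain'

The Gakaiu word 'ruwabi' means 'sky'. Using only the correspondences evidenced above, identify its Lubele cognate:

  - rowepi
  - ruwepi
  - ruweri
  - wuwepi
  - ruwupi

rapabi ~ repepi — Gakaiu a corresponds to Lubele e after a consonant, before a labial obstruent.
rapabi ~ repepi — Gakaiu b corresponds to Lubele p between vowels (before a front vowel).
Applying these to Gakaiu 'ruwabi':
  ruwabi → ruwebi   (a→e after a consonant, before a labial obstruent)
  ruwebi → ruwepi   (b→p between vowels (before a front vowel))
So the Lubele cognate is 'ruwepi'.

ruwepi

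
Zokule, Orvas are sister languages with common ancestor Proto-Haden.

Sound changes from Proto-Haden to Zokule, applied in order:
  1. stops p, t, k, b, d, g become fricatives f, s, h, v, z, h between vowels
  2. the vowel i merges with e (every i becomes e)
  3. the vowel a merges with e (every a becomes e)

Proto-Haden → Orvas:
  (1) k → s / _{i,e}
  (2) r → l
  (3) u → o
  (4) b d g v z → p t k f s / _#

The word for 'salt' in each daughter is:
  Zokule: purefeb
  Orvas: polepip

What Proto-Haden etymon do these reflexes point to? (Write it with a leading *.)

Position 5: Zokule has f, Orvas has p. Taking the neighbouring segments as reconstructed: Zokule f could go back to *p or *f; Orvas p can only go back to *p — the one source consistent with every daughter is *p.
Position 3: Zokule has r, Orvas has l. Zokule preserves r here (none of its changes turn any other segment into r), so the proto-segment is *r.
Position 6: Zokule has e, Orvas has i. Orvas preserves i here (none of its changes turn any other segment into i), so the proto-segment is *i.
This points to *purepib. Verify forward in each daughter:
Zokule: *purepib > purefib > purefeb  (by intervocalic lenition, vowel merger)
Orvas: *purepib
  purepib (rule 1 does not apply)
  purepib → pulepib   [unconditioned shift]
  pulepib → polepib   [vowel merger]
  polepib → polepip   [final devoicing]
  giving Orvas polepip.
No other proto-form is consistent with every reflex, so the reconstruction is *purepib.

*purepib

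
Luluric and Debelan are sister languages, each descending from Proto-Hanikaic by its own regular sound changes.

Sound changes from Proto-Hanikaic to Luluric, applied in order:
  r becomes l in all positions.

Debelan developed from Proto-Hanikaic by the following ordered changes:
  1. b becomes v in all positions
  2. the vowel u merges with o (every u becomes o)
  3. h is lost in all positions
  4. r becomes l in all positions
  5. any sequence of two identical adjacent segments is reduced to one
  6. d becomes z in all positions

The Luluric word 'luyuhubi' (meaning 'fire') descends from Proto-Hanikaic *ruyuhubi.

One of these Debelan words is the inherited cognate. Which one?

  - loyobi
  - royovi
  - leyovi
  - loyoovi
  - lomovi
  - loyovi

loyovi

Debelan: *ruyuhubi > ruyuhuvi > royohovi > royoovi > loyoovi > loyovi  (by unconditioned shift, vowel merger, h-loss, unconditioned shift, degemination)
The other candidates each miss or misapply at least one Debelan change.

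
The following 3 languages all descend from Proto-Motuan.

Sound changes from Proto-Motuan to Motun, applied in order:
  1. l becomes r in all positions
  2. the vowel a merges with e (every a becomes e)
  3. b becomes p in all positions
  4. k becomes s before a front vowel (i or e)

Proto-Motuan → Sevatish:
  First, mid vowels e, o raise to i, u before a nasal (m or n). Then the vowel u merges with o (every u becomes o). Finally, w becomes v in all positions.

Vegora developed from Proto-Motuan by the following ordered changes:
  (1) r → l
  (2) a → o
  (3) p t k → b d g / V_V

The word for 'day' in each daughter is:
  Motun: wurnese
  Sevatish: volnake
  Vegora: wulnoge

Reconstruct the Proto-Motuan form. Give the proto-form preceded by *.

Position 3: Motun has r, Sevatish has l, Vegora has l. Sevatish preserves l here (none of its changes turn any other segment into l), so the proto-segment is *l.
Position 1: Motun has w, Sevatish has v, Vegora has w. Motun preserves w here (none of its changes turn any other segment into w), so the proto-segment is *w.
Position 5: Motun has e, Sevatish has a, Vegora has o. Sevatish preserves a here (none of its changes turn any other segment into a), so the proto-segment is *a.
Continuing position by position gives *wulnake; check it forward:
Motun: *wulnake
  wulnake → wurnake   [unconditioned shift]
  wurnake → wurneke   [vowel merger]
  wurneke (rule 3 does not apply)
  wurneke → wurnese   [palatalisation]
  giving Motun wurnese.
Sevatish: *wulnake > wolnake > volnake  (by vowel merger, unconditioned shift)
Vegora: *wulnake > wulnoke > wulnoge  (by vowel merger, intervocalic voicing)
No other proto-form is consistent with every reflex, so the reconstruction is *wulnake.

*wulnake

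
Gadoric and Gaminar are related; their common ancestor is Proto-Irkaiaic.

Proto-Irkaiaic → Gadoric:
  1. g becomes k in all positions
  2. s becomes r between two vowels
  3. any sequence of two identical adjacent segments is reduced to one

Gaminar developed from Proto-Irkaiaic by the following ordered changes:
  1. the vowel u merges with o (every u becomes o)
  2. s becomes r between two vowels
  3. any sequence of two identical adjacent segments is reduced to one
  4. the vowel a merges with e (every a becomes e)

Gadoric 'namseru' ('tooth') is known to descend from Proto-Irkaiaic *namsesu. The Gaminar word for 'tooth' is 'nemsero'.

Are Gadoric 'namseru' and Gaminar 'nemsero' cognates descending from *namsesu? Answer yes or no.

Derive the expected Gaminar reflex of *namsesu:
Gaminar: start from *namsesu.
  rule 1 (vowel merger): namsesu → namseso
  rule 2 (rhotacism): namseso → namsero
  rule 3: no change — namsero
  rule 4 (vowel merger): namsero → nemsero
  ⇒ Gaminar nemsero
Gaminar 'nemsero' matches the regular reflex exactly, so the pair is cognate.

yes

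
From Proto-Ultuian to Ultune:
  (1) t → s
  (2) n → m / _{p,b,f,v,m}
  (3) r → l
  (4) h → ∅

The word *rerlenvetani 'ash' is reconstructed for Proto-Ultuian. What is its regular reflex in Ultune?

lellemvesani

Ultune: start from *rerlenvetani.
  rule 1 (unconditioned shift): rerlenvetani → rerlenvesani
  rule 2 (nasal place assimilation): rerlenvesani → rerlemvesani
  rule 3 (unconditioned shift): rerlemvesani → lellemvesani
  rule 4: no change — lellemvesani
  ⇒ Ultune lellemvesani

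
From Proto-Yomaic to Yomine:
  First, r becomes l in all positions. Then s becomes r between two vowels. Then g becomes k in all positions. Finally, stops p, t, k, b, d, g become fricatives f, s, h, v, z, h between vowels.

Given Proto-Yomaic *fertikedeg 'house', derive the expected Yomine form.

Yomine: *fertikedeg
  fertikedeg → feltikedeg   [unconditioned shift]
  feltikedeg (rule 2 does not apply)
  feltikedeg → feltikedek   [unconditioned shift]
  feltikedek → feltihezek   [intervocalic lenition]
  giving Yomine feltihezek.

feltihezek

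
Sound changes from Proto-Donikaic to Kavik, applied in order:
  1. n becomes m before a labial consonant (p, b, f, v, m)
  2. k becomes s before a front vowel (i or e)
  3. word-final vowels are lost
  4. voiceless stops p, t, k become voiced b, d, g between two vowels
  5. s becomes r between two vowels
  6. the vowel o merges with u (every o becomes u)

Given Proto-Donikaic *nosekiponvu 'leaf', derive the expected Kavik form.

Kavik: *nosekiponvu
  nosekiponvu → nosekipomvu   [nasal place assimilation]
  nosekipomvu → nosesipomvu   [palatalisation]
  nosesipomvu → nosesipomv   [apocope]
  nosesipomv → nosesibomv   [intervocalic voicing]
  nosesibomv → noreribomv   [rhotacism]
  noreribomv → nureribumv   [vowel merger]
  giving Kavik nureribumv.

nureribumv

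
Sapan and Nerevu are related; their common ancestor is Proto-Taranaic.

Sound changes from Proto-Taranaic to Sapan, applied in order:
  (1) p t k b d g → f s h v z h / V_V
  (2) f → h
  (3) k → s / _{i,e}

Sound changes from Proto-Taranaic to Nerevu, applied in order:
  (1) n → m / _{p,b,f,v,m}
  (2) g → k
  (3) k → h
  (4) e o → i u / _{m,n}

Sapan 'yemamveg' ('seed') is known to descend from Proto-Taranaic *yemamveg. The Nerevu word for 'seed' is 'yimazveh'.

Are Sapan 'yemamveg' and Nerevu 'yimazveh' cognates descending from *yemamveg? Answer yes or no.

Derive the expected Nerevu reflex of *yemamveg:
Nerevu: *yemamveg
  yemamveg (rule 1 does not apply)
  yemamveg → yemamvek   [unconditioned shift]
  yemamvek → yemamveh   [unconditioned shift]
  yemamveh → yimamveh   [pre-nasal raising]
  giving Nerevu yimamveh.
The regular Nerevu reflex would be 'yimamveh', but the attested form is 'yimazveh'. The correspondence is irregular, so they are not cognates (the Nerevu form has a different source).

no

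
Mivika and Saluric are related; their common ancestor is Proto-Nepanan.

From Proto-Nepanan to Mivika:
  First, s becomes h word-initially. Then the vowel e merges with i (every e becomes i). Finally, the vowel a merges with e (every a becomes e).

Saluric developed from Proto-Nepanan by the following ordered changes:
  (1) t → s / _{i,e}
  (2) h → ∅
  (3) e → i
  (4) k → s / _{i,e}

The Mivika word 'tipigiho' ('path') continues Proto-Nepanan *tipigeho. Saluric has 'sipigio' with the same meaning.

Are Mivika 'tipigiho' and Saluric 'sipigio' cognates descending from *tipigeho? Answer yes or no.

Derive the expected Saluric reflex of *tipigeho:
Saluric: *tipigeho
  tipigeho → sipigeho   [palatalisation]
  sipigeho → sipigeo   [h-loss]
  sipigeo → sipigio   [vowel merger]
  sipigio (rule 4 does not apply)
  giving Saluric sipigio.
Saluric 'sipigio' matches the regular reflex exactly, so the pair is cognate.

yes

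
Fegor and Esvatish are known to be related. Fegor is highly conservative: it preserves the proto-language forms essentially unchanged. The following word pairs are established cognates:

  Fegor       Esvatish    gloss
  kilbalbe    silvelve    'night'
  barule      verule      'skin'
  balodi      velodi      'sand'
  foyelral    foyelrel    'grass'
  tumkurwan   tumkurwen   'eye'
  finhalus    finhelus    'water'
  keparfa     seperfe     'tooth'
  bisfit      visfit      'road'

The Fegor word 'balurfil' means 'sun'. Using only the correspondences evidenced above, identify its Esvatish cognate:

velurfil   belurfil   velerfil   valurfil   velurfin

velurfil

barule ~ verule, balodi ~ velodi — Fegor b corresponds to Esvatish v word-initially before a back vowel.
kilbalbe ~ silvelve, balodi ~ velodi — Fegor a corresponds to Esvatish e after a consonant, before a consonant other than r, m, n, p, b, f, v.
Applying these to Fegor 'balurfil':
  balurfil → valurfil   (b→v word-initially before a back vowel)
  valurfil → velurfil   (a→e after a consonant, before a consonant other than r, m, n, p, b, f, v)
So the Esvatish cognate is 'velurfil'.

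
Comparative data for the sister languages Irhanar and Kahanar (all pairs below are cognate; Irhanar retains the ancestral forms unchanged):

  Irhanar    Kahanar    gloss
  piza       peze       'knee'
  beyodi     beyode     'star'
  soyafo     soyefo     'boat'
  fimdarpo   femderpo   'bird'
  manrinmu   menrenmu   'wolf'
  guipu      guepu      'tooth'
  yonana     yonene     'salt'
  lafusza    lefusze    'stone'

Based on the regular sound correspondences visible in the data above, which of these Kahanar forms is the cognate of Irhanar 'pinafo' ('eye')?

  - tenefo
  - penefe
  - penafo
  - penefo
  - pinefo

manrinmu ~ menrenmu — Irhanar i corresponds to Kahanar e after a consonant, before a nasal.
soyafo ~ soyefo, lafusza ~ lefusze — Irhanar a corresponds to Kahanar e after a consonant, before a labial obstruent.
Applying these to Irhanar 'pinafo':
  pinafo → penafo   (i→e after a consonant, before a nasal)
  penafo → penefo   (a→e after a consonant, before a labial obstruent)
So the Kahanar cognate is 'penefo'.

penefo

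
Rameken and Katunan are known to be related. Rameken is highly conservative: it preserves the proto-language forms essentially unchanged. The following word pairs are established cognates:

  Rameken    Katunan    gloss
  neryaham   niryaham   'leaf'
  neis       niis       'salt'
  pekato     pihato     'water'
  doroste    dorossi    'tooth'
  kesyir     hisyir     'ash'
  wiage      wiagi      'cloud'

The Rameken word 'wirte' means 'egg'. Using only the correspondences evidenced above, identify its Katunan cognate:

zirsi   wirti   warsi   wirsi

wirsi

doroste ~ dorossi — Rameken t corresponds to Katunan s after a consonant, before a front vowel.
doroste ~ dorossi, wiage ~ wiagi — Rameken e corresponds to Katunan i word-finally.
Applying these to Rameken 'wirte':
  wirte → wirse   (t→s after a consonant, before a front vowel)
  wirse → wirsi   (e→i word-finally)
So the Katunan cognate is 'wirsi'.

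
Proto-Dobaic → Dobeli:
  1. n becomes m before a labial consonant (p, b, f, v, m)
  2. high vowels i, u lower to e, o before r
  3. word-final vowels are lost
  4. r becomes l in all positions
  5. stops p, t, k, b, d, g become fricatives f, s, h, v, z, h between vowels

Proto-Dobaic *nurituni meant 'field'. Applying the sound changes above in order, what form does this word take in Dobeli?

Dobeli: *nurituni
  nurituni (rule 1 does not apply)
  nurituni → norituni   [pre-rhotic lowering]
  norituni → noritun   [apocope]
  noritun → nolitun   [unconditioned shift]
  nolitun → nolisun   [intervocalic lenition]
  giving Dobeli nolisun.

nolisun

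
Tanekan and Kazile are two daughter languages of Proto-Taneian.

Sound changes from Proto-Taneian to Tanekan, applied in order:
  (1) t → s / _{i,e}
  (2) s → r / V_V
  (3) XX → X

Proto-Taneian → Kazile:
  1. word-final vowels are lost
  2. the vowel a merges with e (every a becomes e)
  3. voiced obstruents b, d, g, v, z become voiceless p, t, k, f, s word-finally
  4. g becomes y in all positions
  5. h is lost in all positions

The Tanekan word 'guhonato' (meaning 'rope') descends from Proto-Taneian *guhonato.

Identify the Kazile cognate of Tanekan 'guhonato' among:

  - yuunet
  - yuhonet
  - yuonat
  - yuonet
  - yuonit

Kazile: *guhonato > guhonat > guhonet > yuhonet > yuonet  (by apocope, vowel merger, unconditioned shift, h-loss)
Only 'yuonet' matches the regular Kazile development of *guhonato.

yuonet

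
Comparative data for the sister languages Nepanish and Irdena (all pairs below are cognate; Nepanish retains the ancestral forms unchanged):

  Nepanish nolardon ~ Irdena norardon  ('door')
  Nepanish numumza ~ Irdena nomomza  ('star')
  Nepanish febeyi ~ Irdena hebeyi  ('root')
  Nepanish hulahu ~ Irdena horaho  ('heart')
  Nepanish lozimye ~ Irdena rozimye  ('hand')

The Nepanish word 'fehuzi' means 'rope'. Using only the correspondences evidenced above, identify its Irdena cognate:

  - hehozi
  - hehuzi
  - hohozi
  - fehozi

hehozi

febeyi ~ hebeyi — Nepanish f corresponds to Irdena h word-initially before a front vowel.
hulahu ~ horaho — Nepanish u corresponds to Irdena o after a consonant, before a consonant other than r, m, n, p, b, f, v.
Applying these to Nepanish 'fehuzi':
  fehuzi → hehuzi   (f→h word-initially before a front vowel)
  hehuzi → hehozi   (u→o after a consonant, before a consonant other than r, m, n, p, b, f, v)
So the Irdena cognate is 'hehozi'.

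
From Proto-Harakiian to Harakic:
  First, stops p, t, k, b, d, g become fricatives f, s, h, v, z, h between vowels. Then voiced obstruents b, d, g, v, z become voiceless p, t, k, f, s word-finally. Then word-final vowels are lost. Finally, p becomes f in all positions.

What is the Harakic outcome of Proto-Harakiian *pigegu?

fiheh

Harakic: *pigegu
  pigegu → pihehu   [intervocalic lenition]
  pihehu (rule 2 does not apply)
  pihehu → piheh   [apocope]
  piheh → fiheh   [unconditioned shift]
  giving Harakic fiheh.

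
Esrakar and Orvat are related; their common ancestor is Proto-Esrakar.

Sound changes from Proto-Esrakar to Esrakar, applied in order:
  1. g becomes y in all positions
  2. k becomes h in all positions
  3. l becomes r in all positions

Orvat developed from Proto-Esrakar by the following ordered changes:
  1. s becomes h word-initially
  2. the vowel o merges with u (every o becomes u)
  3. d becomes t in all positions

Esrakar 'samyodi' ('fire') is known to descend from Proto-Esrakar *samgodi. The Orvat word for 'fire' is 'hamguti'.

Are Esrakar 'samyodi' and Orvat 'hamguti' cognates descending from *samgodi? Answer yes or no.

Derive the expected Orvat reflex of *samgodi:
Orvat: *samgodi
  samgodi → hamgodi   [debuccalisation]
  hamgodi → hamgudi   [vowel merger]
  hamgudi → hamguti   [unconditioned shift]
  giving Orvat hamguti.
Orvat 'hamguti' matches the regular reflex exactly, so the pair is cognate.

yes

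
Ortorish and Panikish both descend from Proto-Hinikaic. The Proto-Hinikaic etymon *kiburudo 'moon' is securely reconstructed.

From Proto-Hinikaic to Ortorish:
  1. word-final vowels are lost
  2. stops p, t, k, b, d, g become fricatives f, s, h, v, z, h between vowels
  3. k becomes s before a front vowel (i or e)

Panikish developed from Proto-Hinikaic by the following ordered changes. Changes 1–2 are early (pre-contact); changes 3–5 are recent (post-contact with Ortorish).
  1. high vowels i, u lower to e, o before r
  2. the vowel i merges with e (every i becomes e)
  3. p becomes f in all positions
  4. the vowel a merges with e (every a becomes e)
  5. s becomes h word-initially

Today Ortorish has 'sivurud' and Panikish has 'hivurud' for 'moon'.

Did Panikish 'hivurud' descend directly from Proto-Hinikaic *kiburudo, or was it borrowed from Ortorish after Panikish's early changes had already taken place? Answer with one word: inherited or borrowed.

If inherited, *kiburudo would pass through all of Panikish's changes:
Panikish: *kiburudo > kiborudo > keborudo  (by pre-rhotic lowering, vowel merger)
If borrowed from Ortorish 'sivurud' after the early changes, it would undergo only the recent ones:
  rule 3 (unconditioned shift): no change (sivurud)
  rule 4 (vowel merger): no change (sivurud)
  rule 5 (debuccalisation): sivurud → hivurud
  ⇒ as a loan: hivurud
Panikish 'hivurud' matches the loan outcome 'hivurud', not the inherited 'keborudo' — it skipped the early Panikish changes, so it was borrowed from Ortorish.

borrowed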